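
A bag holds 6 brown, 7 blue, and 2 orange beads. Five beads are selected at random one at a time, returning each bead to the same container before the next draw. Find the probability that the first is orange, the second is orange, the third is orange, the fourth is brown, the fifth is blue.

Multiply the conditional probability of each draw in order, with replacement (the composition resets each draw).
P = (2/15) · (2/15) · (2/15) · (6/15) · (7/15) = 112/253125 ≈ 0.0004.

112/253125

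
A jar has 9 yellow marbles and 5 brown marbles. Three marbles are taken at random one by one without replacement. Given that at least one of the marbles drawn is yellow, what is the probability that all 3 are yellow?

P(all 3 yellow) = C(9,3)/C(14,3) = 3/13; P(at least one yellow) = 1 − C(5,3)/C(14,3) = 177/182.
Since 'all 3 yellow' ⊆ 'at least one yellow', P(all 3 | at least one) = 3/13 / 177/182 = 14/59 ≈ 0.2373.

14/59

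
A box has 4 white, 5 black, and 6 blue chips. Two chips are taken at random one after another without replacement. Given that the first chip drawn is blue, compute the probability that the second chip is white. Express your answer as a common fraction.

After removing 1 blue, the box has 4 white out of 14 remaining.
P(second is white | given) = 4/14 = 2/7 ≈ 0.2857.

2/7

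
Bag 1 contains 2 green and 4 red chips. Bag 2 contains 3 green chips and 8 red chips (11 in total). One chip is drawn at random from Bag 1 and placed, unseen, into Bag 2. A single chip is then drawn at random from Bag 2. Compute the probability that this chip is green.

5/18

Condition on how many of the transferred chips are green (from Bag 1: 2 green of 6; then Bag 2 has 12 total).
  0 green: C(2,0)C(4,1)/C(6,1) = 2/3; then P = 3/12
  1 green: C(2,1)C(4,0)/C(6,1) = 1/3; then P = 4/12
P(green from Bag 2) = 5/18 ≈ 0.2778.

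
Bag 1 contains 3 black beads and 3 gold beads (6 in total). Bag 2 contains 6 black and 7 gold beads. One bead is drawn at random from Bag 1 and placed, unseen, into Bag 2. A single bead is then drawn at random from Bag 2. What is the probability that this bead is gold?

Condition on how many of the transferred beads are gold (from Bag 1: 3 gold of 6; then Bag 2 has 14 total).
  0 gold: C(3,0)C(3,1)/C(6,1) = 1/2; then P = 7/14
  1 gold: C(3,1)C(3,0)/C(6,1) = 1/2; then P = 8/14
P(gold from Bag 2) = 15/28 ≈ 0.5357.

15/28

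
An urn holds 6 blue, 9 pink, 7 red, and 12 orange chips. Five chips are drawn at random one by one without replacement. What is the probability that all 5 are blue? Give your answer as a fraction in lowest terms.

1/46376

Unordered draws without replacement: count favorable combinations over C(34,5).
Favorable = C(6,5) · C(9,0) · C(7,0) · C(12,0) = 6; total = C(34,5) = 278256.
P = 6/278256 = 1/46376 ≈ 0.0000.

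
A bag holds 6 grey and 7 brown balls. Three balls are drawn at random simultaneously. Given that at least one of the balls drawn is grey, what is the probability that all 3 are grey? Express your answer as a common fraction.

20/251

P(all 3 grey) = C(6,3)/C(13,3) = 10/143; P(at least one grey) = 1 − C(7,3)/C(13,3) = 251/286.
Since 'all 3 grey' ⊆ 'at least one grey', P(all 3 | at least one) = 10/143 / 251/286 = 20/251 ≈ 0.0797.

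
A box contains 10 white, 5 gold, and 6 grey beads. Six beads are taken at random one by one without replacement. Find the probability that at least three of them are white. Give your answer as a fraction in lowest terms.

2861/4522

Sum the hypergeometric tail for j = 3,…,6 white beads.
Favorable = C(10,3)·C(11,3) + C(10,4)·C(11,2) + C(10,5)·C(11,1) + C(10,6)·C(11,0) = 34332; total = C(21,6) = 54264.
P = 34332/54264 = 2861/4522 ≈ 0.6327.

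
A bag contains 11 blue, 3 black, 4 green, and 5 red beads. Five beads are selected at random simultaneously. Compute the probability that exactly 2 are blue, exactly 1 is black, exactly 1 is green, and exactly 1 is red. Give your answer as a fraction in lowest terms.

300/3059

Unordered draws without replacement: count favorable combinations over C(23,5).
Favorable = C(11,2) · C(3,1) · C(4,1) · C(5,1) = 3300; total = C(23,5) = 33649.
P = 3300/33649 = 300/3059 ≈ 0.0981.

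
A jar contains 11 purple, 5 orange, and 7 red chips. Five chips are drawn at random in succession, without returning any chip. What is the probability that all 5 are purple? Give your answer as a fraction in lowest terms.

6/437

Unordered draws without replacement: count favorable combinations over C(23,5).
Favorable = C(11,5) · C(5,0) · C(7,0) = 462; total = C(23,5) = 33649.
P = 462/33649 = 6/437 ≈ 0.0137.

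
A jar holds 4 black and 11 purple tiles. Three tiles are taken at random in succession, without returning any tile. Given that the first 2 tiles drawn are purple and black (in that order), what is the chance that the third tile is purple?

After removing 1 black, 1 purple, the jar has 10 purple out of 13 remaining.
P(third is purple | given) = 10/13 ≈ 0.7692.

10/13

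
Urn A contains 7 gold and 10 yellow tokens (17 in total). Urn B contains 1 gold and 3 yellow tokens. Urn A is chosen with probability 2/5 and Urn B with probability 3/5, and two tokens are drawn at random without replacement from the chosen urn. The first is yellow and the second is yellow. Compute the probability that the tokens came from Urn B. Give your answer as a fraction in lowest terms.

34/49

P(E | Urn A) = 45/136; P(E | Urn B) = 1/2.
P(E) = 2/5·45/136 + 3/5·1/2 = 147/340.
By Bayes' rule, P(Urn B | E) = 3/10 / 147/340 = 34/49 ≈ 0.6939.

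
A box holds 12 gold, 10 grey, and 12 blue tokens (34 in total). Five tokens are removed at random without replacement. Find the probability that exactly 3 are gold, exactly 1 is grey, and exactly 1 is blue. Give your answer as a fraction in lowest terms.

Unordered draws without replacement: count favorable combinations over C(34,5).
Favorable = C(12,3) · C(10,1) · C(12,1) = 26400; total = C(34,5) = 278256.
P = 26400/278256 = 50/527 ≈ 0.0949.

50/527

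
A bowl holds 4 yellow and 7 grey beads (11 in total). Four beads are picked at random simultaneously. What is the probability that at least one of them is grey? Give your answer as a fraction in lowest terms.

329/330

Use the complement: P(at least one grey) = 1 − P(no grey).
P(none) = C(4,4)/C(11,4) = 1/330.
So P = 1 − 1/330 = 329/330 ≈ 0.9970.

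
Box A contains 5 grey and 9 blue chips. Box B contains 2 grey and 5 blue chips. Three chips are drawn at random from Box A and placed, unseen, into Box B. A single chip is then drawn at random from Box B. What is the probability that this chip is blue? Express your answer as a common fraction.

Condition on how many of the transferred chips are blue (from Box A: 9 blue of 14; then Box B has 10 total).
  0 blue: C(9,0)C(5,3)/C(14,3) = 5/182; then P = 5/10
  1 blue: C(9,1)C(5,2)/C(14,3) = 45/182; then P = 6/10
  2 blue: C(9,2)C(5,1)/C(14,3) = 45/91; then P = 7/10
  3 blue: C(9,3)C(5,0)/C(14,3) = 3/13; then P = 8/10
P(blue from Box B) = 97/140 ≈ 0.6929.

97/140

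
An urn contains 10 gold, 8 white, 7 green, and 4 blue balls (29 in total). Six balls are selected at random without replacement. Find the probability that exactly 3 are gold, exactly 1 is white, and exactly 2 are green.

Unordered draws without replacement: count favorable combinations over C(29,6).
Favorable = C(10,3) · C(8,1) · C(7,2) · C(4,0) = 20160; total = C(29,6) = 475020.
P = 20160/475020 = 16/377 ≈ 0.0424.

16/377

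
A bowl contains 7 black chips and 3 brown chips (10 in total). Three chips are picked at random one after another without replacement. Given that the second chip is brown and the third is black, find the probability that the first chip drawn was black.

P(first=black and the second chip is brown and the third is black) = (7/10)·(3/9)·(6/8) = 7/40.
P(E) = Σ over first color = 7/40 + 7/120 = 7/30.
By Bayes, P(first=black | E) = 7/40 / 7/30 = 3/4 ≈ 0.7500.

3/4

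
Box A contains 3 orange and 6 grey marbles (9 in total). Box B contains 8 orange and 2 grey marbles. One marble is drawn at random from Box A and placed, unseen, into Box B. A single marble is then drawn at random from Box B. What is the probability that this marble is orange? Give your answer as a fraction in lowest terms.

Condition on how many of the transferred marbles are orange (from Box A: 3 orange of 9; then Box B has 11 total).
  0 orange: C(3,0)C(6,1)/C(9,1) = 2/3; then P = 8/11
  1 orange: C(3,1)C(6,0)/C(9,1) = 1/3; then P = 9/11
P(orange from Box B) = 25/33 ≈ 0.7576.

25/33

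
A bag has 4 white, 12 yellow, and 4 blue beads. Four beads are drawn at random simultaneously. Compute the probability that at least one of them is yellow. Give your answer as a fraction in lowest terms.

Use the complement: P(at least one yellow) = 1 − P(no yellow).
P(none) = C(8,4)/C(20,4) = 70/4845.
So P = 1 − 70/4845 = 955/969 ≈ 0.9856.

955/969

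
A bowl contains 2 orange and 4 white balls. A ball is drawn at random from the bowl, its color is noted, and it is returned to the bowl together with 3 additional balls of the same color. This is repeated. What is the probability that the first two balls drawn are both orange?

After a orange draw the bowl holds 5 orange out of 9.
P = (2/6)·(5/9) = 5/27 ≈ 0.1852.

5/27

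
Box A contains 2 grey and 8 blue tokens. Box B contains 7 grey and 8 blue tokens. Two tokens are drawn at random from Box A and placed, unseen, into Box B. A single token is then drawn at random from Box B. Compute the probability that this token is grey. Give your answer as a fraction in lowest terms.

Condition on how many of the transferred tokens are grey (from Box A: 2 grey of 10; then Box B has 17 total).
  0 grey: C(2,0)C(8,2)/C(10,2) = 28/45; then P = 7/17
  1 grey: C(2,1)C(8,1)/C(10,2) = 16/45; then P = 8/17
  2 grey: C(2,2)C(8,0)/C(10,2) = 1/45; then P = 9/17
P(grey from Box B) = 37/85 ≈ 0.4353.

37/85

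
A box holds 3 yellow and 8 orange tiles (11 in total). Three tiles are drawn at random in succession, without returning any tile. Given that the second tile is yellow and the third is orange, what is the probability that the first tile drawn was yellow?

2/9

P(first=yellow and the second tile is yellow and the third is orange) = (3/11)·(2/10)·(8/9) = 8/165.
P(E) = Σ over first color = 8/165 + 28/165 = 12/55.
By Bayes, P(first=yellow | E) = 8/165 / 12/55 = 2/9 ≈ 0.2222.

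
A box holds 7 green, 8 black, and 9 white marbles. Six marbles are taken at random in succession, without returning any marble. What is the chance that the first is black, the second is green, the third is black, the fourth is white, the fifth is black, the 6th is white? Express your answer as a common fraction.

42/24035

Multiply the conditional probability of each draw in order, without replacement, so each draw removes one from its color and from the total.
P = (8/24) · (7/23) · (7/22) · (9/21) · (6/20) · (8/19) = 42/24035 ≈ 0.0017.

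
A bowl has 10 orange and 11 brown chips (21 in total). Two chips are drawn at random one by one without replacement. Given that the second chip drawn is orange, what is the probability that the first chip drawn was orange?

P(first=orange and the second chip drawn is orange) = (10/21)·(9/20) = 3/14.
P(the second chip drawn is orange) = Σ over first color = 3/14 + 11/42 = 10/21.
By Bayes, P(first=orange | the second chip drawn is orange) = 3/14 / 10/21 = 9/20 ≈ 0.4500.

9/20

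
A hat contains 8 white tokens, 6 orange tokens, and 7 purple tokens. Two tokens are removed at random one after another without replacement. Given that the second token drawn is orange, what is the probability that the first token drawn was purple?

7/20

P(first=purple and the second token drawn is orange) = (7/21)·(6/20) = 1/10.
P(the second token drawn is orange) = Σ over first color = 4/35 + 1/14 + 1/10 = 2/7.
By Bayes, P(first=purple | the second token drawn is orange) = 1/10 / 2/7 = 7/20 ≈ 0.3500.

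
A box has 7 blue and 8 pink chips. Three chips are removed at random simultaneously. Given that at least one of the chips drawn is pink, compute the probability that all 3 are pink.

2/15

P(all 3 pink) = C(8,3)/C(15,3) = 8/65; P(at least one pink) = 1 − C(7,3)/C(15,3) = 12/13.
Since 'all 3 pink' ⊆ 'at least one pink', P(all 3 | at least one) = 8/65 / 12/13 = 2/15 ≈ 0.1333.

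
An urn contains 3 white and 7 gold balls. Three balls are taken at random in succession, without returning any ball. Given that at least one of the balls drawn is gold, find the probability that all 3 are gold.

5/17

P(all 3 gold) = C(7,3)/C(10,3) = 7/24; P(at least one gold) = 1 − C(3,3)/C(10,3) = 119/120.
Since 'all 3 gold' ⊆ 'at least one gold', P(all 3 | at least one) = 7/24 / 119/120 = 5/17 ≈ 0.2941.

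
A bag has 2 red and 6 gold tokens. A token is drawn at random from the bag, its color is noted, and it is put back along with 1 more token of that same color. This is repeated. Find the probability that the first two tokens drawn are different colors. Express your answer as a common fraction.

1/3

Either gold then red, or red then gold; after the first draw the total is 9.
P = (6/8)·(2/9) + (2/8)·(6/9) = 1/3 ≈ 0.3333.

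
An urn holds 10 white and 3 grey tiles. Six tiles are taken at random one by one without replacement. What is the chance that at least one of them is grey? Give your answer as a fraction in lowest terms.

251/286

Use the complement: P(at least one grey) = 1 − P(no grey).
P(none) = C(10,6)/C(13,6) = 210/1716.
So P = 1 − 210/1716 = 251/286 ≈ 0.8776.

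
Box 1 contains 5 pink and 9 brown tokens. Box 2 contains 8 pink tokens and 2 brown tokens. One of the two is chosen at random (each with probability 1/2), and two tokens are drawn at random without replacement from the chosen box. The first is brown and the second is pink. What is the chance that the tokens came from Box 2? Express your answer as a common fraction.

P(E | Box 1) = 45/182; P(E | Box 2) = 8/45.
P(E) = 1/2·45/182 + 1/2·8/45 = 3481/16380.
By Bayes' rule, P(Box 2 | E) = 4/45 / 3481/16380 = 1456/3481 ≈ 0.4183.

1456/3481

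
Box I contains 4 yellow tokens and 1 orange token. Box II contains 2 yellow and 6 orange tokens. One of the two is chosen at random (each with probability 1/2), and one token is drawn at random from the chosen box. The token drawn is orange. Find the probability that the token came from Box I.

P(orange | Box I) = 1/5; P(orange | Box II) = 3/4.
P(orange) = 1/2·1/5 + 1/2·3/4 = 19/40.
By Bayes' rule, P(Box I | orange) = 1/10 / 19/40 = 4/19 ≈ 0.2105.

4/19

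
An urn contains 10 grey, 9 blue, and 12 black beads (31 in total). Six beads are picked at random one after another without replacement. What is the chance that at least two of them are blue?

20222/35061

Sum the hypergeometric tail for j = 2,…,6 blue beads.
Favorable = C(9,2)·C(22,4) + C(9,3)·C(22,3) + C(9,4)·C(22,2) + C(9,5)·C(22,1) + C(9,6)·C(22,0) = 424662; total = C(31,6) = 736281.
P = 424662/736281 = 20222/35061 ≈ 0.5768.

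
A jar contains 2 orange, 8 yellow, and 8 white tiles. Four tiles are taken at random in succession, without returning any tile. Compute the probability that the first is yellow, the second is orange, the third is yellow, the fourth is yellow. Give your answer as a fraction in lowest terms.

7/765

Multiply the conditional probability of each draw in order, without replacement, so each draw removes one from its color and from the total.
P = (8/18) · (2/17) · (7/16) · (6/15) = 7/765 ≈ 0.0092.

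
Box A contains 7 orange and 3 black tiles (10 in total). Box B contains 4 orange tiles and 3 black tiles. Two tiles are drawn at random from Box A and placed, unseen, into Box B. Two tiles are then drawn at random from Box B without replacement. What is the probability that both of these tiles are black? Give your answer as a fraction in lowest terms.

73/540

Condition on how many of the transferred tiles are black (from Box A: 3 black of 10; then Box B has 9 total).
  0 black: C(3,0)C(7,2)/C(10,2) = 7/15; then P = C(3,2)/C(9,2) = 1/12
  1 black: C(3,1)C(7,1)/C(10,2) = 7/15; then P = C(4,2)/C(9,2) = 1/6
  2 black: C(3,2)C(7,0)/C(10,2) = 1/15; then P = C(5,2)/C(9,2) = 5/18
P(both black) = 73/540 ≈ 0.1352.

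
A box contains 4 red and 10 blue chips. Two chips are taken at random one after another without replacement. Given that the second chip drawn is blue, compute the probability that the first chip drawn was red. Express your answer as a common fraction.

4/13

P(first=red and the second chip drawn is blue) = (4/14)·(10/13) = 20/91.
P(the second chip drawn is blue) = Σ over first color = 20/91 + 45/91 = 5/7.
By Bayes, P(first=red | the second chip drawn is blue) = 20/91 / 5/7 = 4/13 ≈ 0.3077.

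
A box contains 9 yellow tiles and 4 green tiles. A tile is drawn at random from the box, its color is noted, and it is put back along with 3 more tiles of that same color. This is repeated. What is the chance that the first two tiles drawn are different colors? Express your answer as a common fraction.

9/26

Either green then yellow, or yellow then green; after the first draw the total is 16.
P = (4/13)·(9/16) + (9/13)·(4/16) = 9/26 ≈ 0.3462.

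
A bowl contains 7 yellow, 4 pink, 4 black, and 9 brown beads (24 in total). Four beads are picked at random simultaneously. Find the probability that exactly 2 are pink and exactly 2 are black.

6/1771

Unordered draws without replacement: count favorable combinations over C(24,4).
Favorable = C(7,0) · C(4,2) · C(4,2) · C(9,0) = 36; total = C(24,4) = 10626.
P = 36/10626 = 6/1771 ≈ 0.0034.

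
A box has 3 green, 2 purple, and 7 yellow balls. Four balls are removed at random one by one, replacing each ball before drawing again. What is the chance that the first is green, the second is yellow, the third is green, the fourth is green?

7/768

Multiply the conditional probability of each draw in order, with replacement (the composition resets each draw).
P = (3/12) · (7/12) · (3/12) · (3/12) = 7/768 ≈ 0.0091.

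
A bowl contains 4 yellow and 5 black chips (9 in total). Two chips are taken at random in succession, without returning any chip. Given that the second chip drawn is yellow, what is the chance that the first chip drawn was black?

P(first=black and the second chip drawn is yellow) = (5/9)·(4/8) = 5/18.
P(the second chip drawn is yellow) = Σ over first color = 1/6 + 5/18 = 4/9.
By Bayes, P(first=black | the second chip drawn is yellow) = 5/18 / 4/9 = 5/8 ≈ 0.6250.

5/8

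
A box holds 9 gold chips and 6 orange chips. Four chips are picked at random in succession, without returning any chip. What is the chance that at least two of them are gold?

6/7

Sum the hypergeometric tail for j = 2,…,4 gold chips.
Favorable = C(9,2)·C(6,2) + C(9,3)·C(6,1) + C(9,4)·C(6,0) = 1170; total = C(15,4) = 1365.
P = 1170/1365 = 6/7 ≈ 0.8571.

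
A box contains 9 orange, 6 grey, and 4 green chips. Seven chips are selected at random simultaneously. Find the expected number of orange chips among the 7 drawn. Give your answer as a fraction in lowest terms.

63/19

By linearity of expectation, E[X] = Σ P(draw i is orange); by symmetry each draw (even without replacement) has P(orange) = 9/19.
E[X] = 7 · 9/19 = 63/19 ≈ 3.3158.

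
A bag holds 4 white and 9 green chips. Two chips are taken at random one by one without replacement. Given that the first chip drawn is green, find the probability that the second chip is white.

After removing 1 green, the bag has 4 white out of 12 remaining.
P(second is white | given) = 4/12 = 1/3 ≈ 0.3333.

1/3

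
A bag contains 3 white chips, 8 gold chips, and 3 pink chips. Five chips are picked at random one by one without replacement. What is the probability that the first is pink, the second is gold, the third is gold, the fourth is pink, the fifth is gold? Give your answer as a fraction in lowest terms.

6/715

Multiply the conditional probability of each draw in order, without replacement, so each draw removes one from its color and from the total.
P = (3/14) · (8/13) · (7/12) · (2/11) · (6/10) = 6/715 ≈ 0.0084.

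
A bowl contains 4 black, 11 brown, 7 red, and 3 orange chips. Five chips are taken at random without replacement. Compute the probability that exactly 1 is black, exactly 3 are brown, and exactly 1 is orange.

6/161

Unordered draws without replacement: count favorable combinations over C(25,5).
Favorable = C(4,1) · C(11,3) · C(7,0) · C(3,1) = 1980; total = C(25,5) = 53130.
P = 1980/53130 = 6/161 ≈ 0.0373.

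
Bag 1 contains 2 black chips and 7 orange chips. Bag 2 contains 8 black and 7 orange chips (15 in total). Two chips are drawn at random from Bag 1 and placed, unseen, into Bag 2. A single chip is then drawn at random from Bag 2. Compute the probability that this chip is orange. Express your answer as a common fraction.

77/153

Condition on how many of the transferred chips are orange (from Bag 1: 7 orange of 9; then Bag 2 has 17 total).
  0 orange: C(7,0)C(2,2)/C(9,2) = 1/36; then P = 7/17
  1 orange: C(7,1)C(2,1)/C(9,2) = 7/18; then P = 8/17
  2 orange: C(7,2)C(2,0)/C(9,2) = 7/12; then P = 9/17
P(orange from Bag 2) = 77/153 ≈ 0.5033.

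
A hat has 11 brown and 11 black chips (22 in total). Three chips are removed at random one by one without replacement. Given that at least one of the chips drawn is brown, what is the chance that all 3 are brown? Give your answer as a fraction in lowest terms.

P(all 3 brown) = C(11,3)/C(22,3) = 3/28; P(at least one brown) = 1 − C(11,3)/C(22,3) = 25/28.
Since 'all 3 brown' ⊆ 'at least one brown', P(all 3 | at least one) = 3/28 / 25/28 = 3/25 ≈ 0.1200.

3/25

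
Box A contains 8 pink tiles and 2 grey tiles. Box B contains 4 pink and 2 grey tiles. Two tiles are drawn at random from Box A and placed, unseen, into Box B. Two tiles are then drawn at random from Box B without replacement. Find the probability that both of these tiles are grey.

Condition on how many of the transferred tiles are grey (from Box A: 2 grey of 10; then Box B has 8 total).
  0 grey: C(2,0)C(8,2)/C(10,2) = 28/45; then P = C(2,2)/C(8,2) = 1/28
  1 grey: C(2,1)C(8,1)/C(10,2) = 16/45; then P = C(3,2)/C(8,2) = 3/28
  2 grey: C(2,2)C(8,0)/C(10,2) = 1/45; then P = C(4,2)/C(8,2) = 3/14
P(both grey) = 41/630 ≈ 0.0651.

41/630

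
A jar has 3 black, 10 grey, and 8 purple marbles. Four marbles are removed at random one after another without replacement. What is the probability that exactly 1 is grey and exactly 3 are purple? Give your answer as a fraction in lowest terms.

Unordered draws without replacement: count favorable combinations over C(21,4).
Favorable = C(3,0) · C(10,1) · C(8,3) = 560; total = C(21,4) = 5985.
P = 560/5985 = 16/171 ≈ 0.0936.

16/171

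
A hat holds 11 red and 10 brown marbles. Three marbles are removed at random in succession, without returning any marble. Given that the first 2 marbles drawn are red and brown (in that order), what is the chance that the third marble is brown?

9/19

After removing 1 red, 1 brown, the hat has 9 brown out of 19 remaining.
P(third is brown | given) = 9/19 ≈ 0.4737.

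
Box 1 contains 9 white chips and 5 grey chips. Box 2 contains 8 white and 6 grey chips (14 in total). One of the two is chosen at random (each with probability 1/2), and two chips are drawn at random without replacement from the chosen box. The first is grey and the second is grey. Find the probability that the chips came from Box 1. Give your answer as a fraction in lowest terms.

2/5

P(E | Box 1) = 10/91; P(E | Box 2) = 15/91.
P(E) = 1/2·10/91 + 1/2·15/91 = 25/182.
By Bayes' rule, P(Box 1 | E) = 5/91 / 25/182 = 2/5 ≈ 0.4000.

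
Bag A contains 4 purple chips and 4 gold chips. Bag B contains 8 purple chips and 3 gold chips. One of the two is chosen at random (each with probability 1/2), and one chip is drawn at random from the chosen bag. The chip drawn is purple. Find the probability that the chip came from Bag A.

P(purple | Bag A) = 1/2; P(purple | Bag B) = 8/11.
P(purple) = 1/2·1/2 + 1/2·8/11 = 27/44.
By Bayes' rule, P(Bag A | purple) = 1/4 / 27/44 = 11/27 ≈ 0.4074.

11/27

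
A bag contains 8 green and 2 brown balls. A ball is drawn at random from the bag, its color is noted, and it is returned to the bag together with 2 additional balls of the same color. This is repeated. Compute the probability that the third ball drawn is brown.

Sum over the four possibilities for the first two draws (brown/not-brown each), tracking how the brown count and total change by +2 per draw.
P(third is brown) = 1/5 ≈ 0.2000. (In a Pólya urn every draw has the same marginal probability 2/10.)

1/5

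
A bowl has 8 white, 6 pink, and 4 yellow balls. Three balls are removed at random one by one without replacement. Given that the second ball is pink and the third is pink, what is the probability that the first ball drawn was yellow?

1/4

P(first=yellow and the second ball is pink and the third is pink) = (4/18)·(6/17)·(5/16) = 5/204.
P(E) = Σ over first color = 5/102 + 5/204 + 5/204 = 5/51.
By Bayes, P(first=yellow | E) = 5/204 / 5/51 = 1/4 ≈ 0.2500.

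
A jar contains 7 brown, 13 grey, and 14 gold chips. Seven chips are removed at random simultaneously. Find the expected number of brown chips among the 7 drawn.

49/34

By linearity of expectation, E[X] = Σ P(draw i is brown); by symmetry each draw (even without replacement) has P(brown) = 7/34.
E[X] = 7 · 7/34 = 49/34 ≈ 1.4412.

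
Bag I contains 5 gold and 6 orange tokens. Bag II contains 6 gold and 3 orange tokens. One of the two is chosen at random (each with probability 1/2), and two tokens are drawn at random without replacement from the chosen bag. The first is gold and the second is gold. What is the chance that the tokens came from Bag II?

P(E | Bag I) = 2/11; P(E | Bag II) = 5/12.
P(E) = 1/2·2/11 + 1/2·5/12 = 79/264.
By Bayes' rule, P(Bag II | E) = 5/24 / 79/264 = 55/79 ≈ 0.6962.

55/79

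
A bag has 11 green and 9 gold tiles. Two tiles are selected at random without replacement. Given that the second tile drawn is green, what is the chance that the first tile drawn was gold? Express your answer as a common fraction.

9/19

P(first=gold and the second tile drawn is green) = (9/20)·(11/19) = 99/380.
P(the second tile drawn is green) = Σ over first color = 11/38 + 99/380 = 11/20.
By Bayes, P(first=gold | the second tile drawn is green) = 99/380 / 11/20 = 9/19 ≈ 0.4737.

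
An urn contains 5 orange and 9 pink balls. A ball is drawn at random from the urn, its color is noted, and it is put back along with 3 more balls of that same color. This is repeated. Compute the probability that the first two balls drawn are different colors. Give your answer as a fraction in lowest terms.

Either orange then pink, or pink then orange; after the first draw the total is 17.
P = (5/14)·(9/17) + (9/14)·(5/17) = 45/119 ≈ 0.3782.

45/119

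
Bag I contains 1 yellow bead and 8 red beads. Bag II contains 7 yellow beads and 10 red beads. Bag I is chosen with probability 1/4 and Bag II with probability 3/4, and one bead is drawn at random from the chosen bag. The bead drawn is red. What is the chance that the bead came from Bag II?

135/203

P(red | Bag I) = 8/9; P(red | Bag II) = 10/17.
P(red) = 1/4·8/9 + 3/4·10/17 = 203/306.
By Bayes' rule, P(Bag II | red) = 15/34 / 203/306 = 135/203 ≈ 0.6650.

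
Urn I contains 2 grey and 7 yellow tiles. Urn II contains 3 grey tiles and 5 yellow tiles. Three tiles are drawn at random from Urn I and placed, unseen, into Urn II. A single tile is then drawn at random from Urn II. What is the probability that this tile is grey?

1/3

Condition on how many of the transferred tiles are grey (from Urn I: 2 grey of 9; then Urn II has 11 total).
  0 grey: C(2,0)C(7,3)/C(9,3) = 5/12; then P = 3/11
  1 grey: C(2,1)C(7,2)/C(9,3) = 1/2; then P = 4/11
  2 grey: C(2,2)C(7,1)/C(9,3) = 1/12; then P = 5/11
P(grey from Urn II) = 1/3 ≈ 0.3333.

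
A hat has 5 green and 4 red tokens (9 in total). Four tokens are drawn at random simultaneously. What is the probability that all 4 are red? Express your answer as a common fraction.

1/126

Unordered draws without replacement: count favorable combinations over C(9,4).
Favorable = C(5,0) · C(4,4) = 1; total = C(9,4) = 126.
P = 1/126 = 1/126 ≈ 0.0079.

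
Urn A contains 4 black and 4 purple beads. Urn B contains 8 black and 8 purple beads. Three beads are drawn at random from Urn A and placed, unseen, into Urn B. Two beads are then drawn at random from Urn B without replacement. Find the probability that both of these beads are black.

Condition on how many of the transferred beads are black (from Urn A: 4 black of 8; then Urn B has 19 total).
  0 black: C(4,0)C(4,3)/C(8,3) = 1/14; then P = C(8,2)/C(19,2) = 28/171
  1 black: C(4,1)C(4,2)/C(8,3) = 3/7; then P = C(9,2)/C(19,2) = 4/19
  2 black: C(4,2)C(4,1)/C(8,3) = 3/7; then P = C(10,2)/C(19,2) = 5/19
  3 black: C(4,3)C(4,0)/C(8,3) = 1/14; then P = C(11,2)/C(19,2) = 55/171
P(both black) = 569/2394 ≈ 0.2377.

569/2394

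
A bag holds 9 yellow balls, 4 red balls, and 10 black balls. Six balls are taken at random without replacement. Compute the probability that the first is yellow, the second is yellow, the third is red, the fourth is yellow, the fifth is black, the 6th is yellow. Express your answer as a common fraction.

8/4807

Multiply the conditional probability of each draw in order, without replacement, so each draw removes one from its color and from the total.
P = (9/23) · (8/22) · (4/21) · (7/20) · (10/19) · (6/18) = 8/4807 ≈ 0.0017.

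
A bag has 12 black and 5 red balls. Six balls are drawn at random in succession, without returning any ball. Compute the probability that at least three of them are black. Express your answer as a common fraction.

Sum the hypergeometric tail for j = 3,…,6 black balls.
Favorable = C(12,3)·C(5,3) + C(12,4)·C(5,2) + C(12,5)·C(5,1) + C(12,6)·C(5,0) = 12034; total = C(17,6) = 12376.
P = 12034/12376 = 6017/6188 ≈ 0.9724.

6017/6188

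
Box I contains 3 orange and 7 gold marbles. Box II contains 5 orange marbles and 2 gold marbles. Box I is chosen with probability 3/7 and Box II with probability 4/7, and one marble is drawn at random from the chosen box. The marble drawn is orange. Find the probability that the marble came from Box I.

P(orange | Box I) = 3/10; P(orange | Box II) = 5/7.
P(orange) = 3/7·3/10 + 4/7·5/7 = 263/490.
By Bayes' rule, P(Box I | orange) = 9/70 / 263/490 = 63/263 ≈ 0.2395.

63/263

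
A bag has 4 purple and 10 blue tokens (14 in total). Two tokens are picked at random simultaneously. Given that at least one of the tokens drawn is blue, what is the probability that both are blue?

9/17

P(both blue) = C(10,2)/C(14,2) = 45/91; P(at least one blue) = 1 − C(4,2)/C(14,2) = 85/91.
Since 'both blue' ⊆ 'at least one blue', P(both | at least one) = 45/91 / 85/91 = 9/17 ≈ 0.5294.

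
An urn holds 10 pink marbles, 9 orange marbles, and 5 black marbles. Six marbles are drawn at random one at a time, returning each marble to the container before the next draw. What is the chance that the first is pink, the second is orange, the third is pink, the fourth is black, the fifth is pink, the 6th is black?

3125/2654208

Multiply the conditional probability of each draw in order, with replacement (the composition resets each draw).
P = (10/24) · (9/24) · (10/24) · (5/24) · (10/24) · (5/24) = 3125/2654208 ≈ 0.0012.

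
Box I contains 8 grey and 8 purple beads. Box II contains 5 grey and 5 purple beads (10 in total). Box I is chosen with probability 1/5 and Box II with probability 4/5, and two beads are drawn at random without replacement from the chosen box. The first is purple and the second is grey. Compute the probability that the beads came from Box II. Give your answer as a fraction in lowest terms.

25/31

P(E | Box I) = 4/15; P(E | Box II) = 5/18.
P(E) = 1/5·4/15 + 4/5·5/18 = 62/225.
By Bayes' rule, P(Box II | E) = 2/9 / 62/225 = 25/31 ≈ 0.8065.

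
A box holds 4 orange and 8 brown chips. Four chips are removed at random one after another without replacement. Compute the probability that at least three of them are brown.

98/165

Sum the hypergeometric tail for j = 3,…,4 brown chips.
Favorable = C(8,3)·C(4,1) + C(8,4)·C(4,0) = 294; total = C(12,4) = 495.
P = 294/495 = 98/165 ≈ 0.5939.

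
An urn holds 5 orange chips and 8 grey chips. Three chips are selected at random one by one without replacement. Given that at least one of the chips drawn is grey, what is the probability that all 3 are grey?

P(all 3 grey) = C(8,3)/C(13,3) = 28/143; P(at least one grey) = 1 − C(5,3)/C(13,3) = 138/143.
Since 'all 3 grey' ⊆ 'at least one grey', P(all 3 | at least one) = 28/143 / 138/143 = 14/69 ≈ 0.2029.

14/69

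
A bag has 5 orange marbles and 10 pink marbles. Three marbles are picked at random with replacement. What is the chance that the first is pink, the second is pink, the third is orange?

Multiply the conditional probability of each draw in order, with replacement (the composition resets each draw).
P = (10/15) · (10/15) · (5/15) = 4/27 ≈ 0.1481.

4/27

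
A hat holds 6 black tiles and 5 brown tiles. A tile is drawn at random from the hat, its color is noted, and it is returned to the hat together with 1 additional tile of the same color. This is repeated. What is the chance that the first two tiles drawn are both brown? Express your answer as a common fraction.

5/22

After a brown draw the hat holds 6 brown out of 12.
P = (5/11)·(6/12) = 5/22 ≈ 0.2273.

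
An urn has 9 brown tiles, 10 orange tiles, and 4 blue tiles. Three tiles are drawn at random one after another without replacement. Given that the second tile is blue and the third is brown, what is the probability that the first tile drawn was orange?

10/21

P(first=orange and the second tile is blue and the third is brown) = (10/23)·(4/22)·(9/21) = 60/1771.
P(E) = Σ over first color = 48/1771 + 60/1771 + 18/1771 = 18/253.
By Bayes, P(first=orange | E) = 60/1771 / 18/253 = 10/21 ≈ 0.4762.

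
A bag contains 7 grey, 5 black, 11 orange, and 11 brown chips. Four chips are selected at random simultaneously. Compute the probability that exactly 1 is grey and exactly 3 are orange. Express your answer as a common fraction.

105/4216

Unordered draws without replacement: count favorable combinations over C(34,4).
Favorable = C(7,1) · C(5,0) · C(11,3) · C(11,0) = 1155; total = C(34,4) = 46376.
P = 1155/46376 = 105/4216 ≈ 0.0249.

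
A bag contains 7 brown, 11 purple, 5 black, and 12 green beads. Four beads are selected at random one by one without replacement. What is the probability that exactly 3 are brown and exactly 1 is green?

Unordered draws without replacement: count favorable combinations over C(35,4).
Favorable = C(7,3) · C(11,0) · C(5,0) · C(12,1) = 420; total = C(35,4) = 52360.
P = 420/52360 = 3/374 ≈ 0.0080.

3/374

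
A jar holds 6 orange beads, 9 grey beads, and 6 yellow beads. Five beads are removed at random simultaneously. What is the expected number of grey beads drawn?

By linearity of expectation, E[X] = Σ P(draw i is grey); by symmetry each draw (even without replacement) has P(grey) = 9/21.
E[X] = 5 · 9/21 = 15/7 ≈ 2.1429.

15/7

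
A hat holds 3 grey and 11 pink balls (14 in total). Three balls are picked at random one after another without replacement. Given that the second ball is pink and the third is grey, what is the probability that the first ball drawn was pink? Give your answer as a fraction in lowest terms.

5/6

P(first=pink and the second ball is pink and the third is grey) = (11/14)·(10/13)·(3/12) = 55/364.
P(E) = Σ over first color = 11/364 + 55/364 = 33/182.
By Bayes, P(first=pink | E) = 55/364 / 33/182 = 5/6 ≈ 0.8333.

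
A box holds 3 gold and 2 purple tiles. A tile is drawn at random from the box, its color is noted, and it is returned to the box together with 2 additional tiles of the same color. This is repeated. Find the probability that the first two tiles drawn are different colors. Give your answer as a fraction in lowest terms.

Either purple then gold, or gold then purple; after the first draw the total is 7.
P = (2/5)·(3/7) + (3/5)·(2/7) = 12/35 ≈ 0.3429.

12/35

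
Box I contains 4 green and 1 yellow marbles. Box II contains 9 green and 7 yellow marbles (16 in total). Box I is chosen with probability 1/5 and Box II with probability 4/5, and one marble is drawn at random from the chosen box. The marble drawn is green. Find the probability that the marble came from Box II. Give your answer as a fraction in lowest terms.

45/61

P(green | Box I) = 4/5; P(green | Box II) = 9/16.
P(green) = 1/5·4/5 + 4/5·9/16 = 61/100.
By Bayes' rule, P(Box II | green) = 9/20 / 61/100 = 45/61 ≈ 0.7377.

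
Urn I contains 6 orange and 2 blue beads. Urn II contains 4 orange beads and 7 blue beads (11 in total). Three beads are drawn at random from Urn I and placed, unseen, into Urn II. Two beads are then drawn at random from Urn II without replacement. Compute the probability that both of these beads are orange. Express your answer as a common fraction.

465/2548

Condition on how many of the transferred beads are orange (from Urn I: 6 orange of 8; then Urn II has 14 total).
  1 orange: C(6,1)C(2,2)/C(8,3) = 3/28; then P = C(5,2)/C(14,2) = 10/91
  2 orange: C(6,2)C(2,1)/C(8,3) = 15/28; then P = C(6,2)/C(14,2) = 15/91
  3 orange: C(6,3)C(2,0)/C(8,3) = 5/14; then P = C(7,2)/C(14,2) = 3/13
P(both orange) = 465/2548 ≈ 0.1825.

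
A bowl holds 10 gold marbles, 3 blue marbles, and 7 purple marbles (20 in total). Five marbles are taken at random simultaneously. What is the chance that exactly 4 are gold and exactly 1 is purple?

245/2584

Unordered draws without replacement: count favorable combinations over C(20,5).
Favorable = C(10,4) · C(3,0) · C(7,1) = 1470; total = C(20,5) = 15504.
P = 1470/15504 = 245/2584 ≈ 0.0948.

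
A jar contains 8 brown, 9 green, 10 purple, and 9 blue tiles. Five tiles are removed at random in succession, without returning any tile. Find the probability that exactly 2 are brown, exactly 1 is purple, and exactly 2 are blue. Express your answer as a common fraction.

5/187

Unordered draws without replacement: count favorable combinations over C(36,5).
Favorable = C(8,2) · C(9,0) · C(10,1) · C(9,2) = 10080; total = C(36,5) = 376992.
P = 10080/376992 = 5/187 ≈ 0.0267.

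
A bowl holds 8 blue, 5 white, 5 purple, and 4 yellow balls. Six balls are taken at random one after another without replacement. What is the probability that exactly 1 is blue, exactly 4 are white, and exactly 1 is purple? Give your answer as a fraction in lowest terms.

Unordered draws without replacement: count favorable combinations over C(22,6).
Favorable = C(8,1) · C(5,4) · C(5,1) · C(4,0) = 200; total = C(22,6) = 74613.
P = 200/74613 = 200/74613 ≈ 0.0027.

200/74613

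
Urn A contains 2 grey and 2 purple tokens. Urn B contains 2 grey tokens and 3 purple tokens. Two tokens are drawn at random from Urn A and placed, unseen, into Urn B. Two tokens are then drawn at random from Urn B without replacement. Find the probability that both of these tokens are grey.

Condition on how many of the transferred tokens are grey (from Urn A: 2 grey of 4; then Urn B has 7 total).
  0 grey: C(2,0)C(2,2)/C(4,2) = 1/6; then P = C(2,2)/C(7,2) = 1/21
  1 grey: C(2,1)C(2,1)/C(4,2) = 2/3; then P = C(3,2)/C(7,2) = 1/7
  2 grey: C(2,2)C(2,0)/C(4,2) = 1/6; then P = C(4,2)/C(7,2) = 2/7
P(both grey) = 19/126 ≈ 0.1508.

19/126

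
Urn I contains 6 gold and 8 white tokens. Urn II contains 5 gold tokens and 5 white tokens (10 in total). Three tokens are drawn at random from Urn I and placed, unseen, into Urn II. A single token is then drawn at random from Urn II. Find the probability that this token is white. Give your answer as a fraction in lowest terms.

47/91

Condition on how many of the transferred tokens are white (from Urn I: 8 white of 14; then Urn II has 13 total).
  0 white: C(8,0)C(6,3)/C(14,3) = 5/91; then P = 5/13
  1 white: C(8,1)C(6,2)/C(14,3) = 30/91; then P = 6/13
  2 white: C(8,2)C(6,1)/C(14,3) = 6/13; then P = 7/13
  3 white: C(8,3)C(6,0)/C(14,3) = 2/13; then P = 8/13
P(white from Urn II) = 47/91 ≈ 0.5165.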